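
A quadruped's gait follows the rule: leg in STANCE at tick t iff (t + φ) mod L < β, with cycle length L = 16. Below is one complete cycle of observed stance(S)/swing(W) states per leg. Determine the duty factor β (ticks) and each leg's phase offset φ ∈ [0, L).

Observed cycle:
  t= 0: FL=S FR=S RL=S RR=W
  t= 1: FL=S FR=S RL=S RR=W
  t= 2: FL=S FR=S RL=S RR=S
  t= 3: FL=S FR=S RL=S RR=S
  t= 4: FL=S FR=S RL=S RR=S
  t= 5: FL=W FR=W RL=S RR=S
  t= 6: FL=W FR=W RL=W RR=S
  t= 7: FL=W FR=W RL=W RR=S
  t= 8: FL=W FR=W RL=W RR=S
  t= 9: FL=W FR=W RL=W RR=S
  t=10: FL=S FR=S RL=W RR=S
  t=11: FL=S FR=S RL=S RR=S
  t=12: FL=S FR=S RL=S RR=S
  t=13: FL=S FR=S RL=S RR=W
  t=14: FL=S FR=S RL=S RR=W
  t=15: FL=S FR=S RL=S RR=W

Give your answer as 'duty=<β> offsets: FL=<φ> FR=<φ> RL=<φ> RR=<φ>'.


duty=11 offsets: FL=6 FR=6 RL=5 RR=14

duty β = stance ticks per leg = 11
FL: stance ticks = 11; W→S at t=10 → φ=6
FR: stance ticks = 11; W→S at t=10 → φ=6
RL: stance ticks = 11; W→S at t=11 → φ=5
RR: stance ticks = 11; W→S at t=2 → φ=14


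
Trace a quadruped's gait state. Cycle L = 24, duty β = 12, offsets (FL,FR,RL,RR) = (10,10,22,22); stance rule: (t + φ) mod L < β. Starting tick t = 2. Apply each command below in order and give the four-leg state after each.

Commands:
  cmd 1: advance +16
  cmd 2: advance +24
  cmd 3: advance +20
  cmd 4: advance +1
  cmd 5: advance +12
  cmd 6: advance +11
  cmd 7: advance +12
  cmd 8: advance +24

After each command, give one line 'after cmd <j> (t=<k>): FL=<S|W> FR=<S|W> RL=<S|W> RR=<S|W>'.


start t=2: FL=W FR=W RL=S RR=S
cmd 1: advance +16 → t=18, phase=(4,4,16,16) → FL=S FR=S RL=W RR=W
cmd 2: advance +24 → t=42, phase=(4,4,16,16) → FL=S FR=S RL=W RR=W
cmd 3: advance +20 → t=62, phase=(0,0,12,12) → FL=S FR=S RL=W RR=W
cmd 4: advance +1 → t=63, phase=(1,1,13,13) → FL=S FR=S RL=W RR=W
cmd 5: advance +12 → t=75, phase=(13,13,1,1) → FL=W FR=W RL=S RR=S
cmd 6: advance +11 → t=86, phase=(0,0,12,12) → FL=S FR=S RL=W RR=W
cmd 7: advance +12 → t=98, phase=(12,12,0,0) → FL=W FR=W RL=S RR=S
cmd 8: advance +24 → t=122, phase=(12,12,0,0) → FL=W FR=W RL=S RR=S

after cmd 1 (t=18): FL=S FR=S RL=W RR=W
after cmd 2 (t=42): FL=S FR=S RL=W RR=W
after cmd 3 (t=62): FL=S FR=S RL=W RR=W
after cmd 4 (t=63): FL=S FR=S RL=W RR=W
after cmd 5 (t=75): FL=W FR=W RL=S RR=S
after cmd 6 (t=86): FL=S FR=S RL=W RR=W
after cmd 7 (t=98): FL=W FR=W RL=S RR=S
after cmd 8 (t=122): FL=W FR=W RL=S RR=S


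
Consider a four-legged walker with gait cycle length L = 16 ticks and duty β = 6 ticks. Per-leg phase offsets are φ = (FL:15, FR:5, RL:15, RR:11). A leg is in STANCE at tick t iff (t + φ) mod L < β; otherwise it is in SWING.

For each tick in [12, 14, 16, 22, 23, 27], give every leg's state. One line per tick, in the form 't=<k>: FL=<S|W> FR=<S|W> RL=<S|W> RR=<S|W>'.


t=12: FL=W FR=S RL=W RR=W
t=14: FL=W FR=S RL=W RR=W
t=16: FL=W FR=S RL=W RR=W
t=22: FL=S FR=W RL=S RR=S
t=23: FL=W FR=W RL=W RR=S
t=27: FL=W FR=S RL=W RR=W

t=12: phase=(11,1,11,7) vs β=6 → FL=W FR=S RL=W RR=W
t=14: phase=(13,3,13,9) vs β=6 → FL=W FR=S RL=W RR=W
t=16: phase=(15,5,15,11) vs β=6 → FL=W FR=S RL=W RR=W
t=22: phase=(5,11,5,1) vs β=6 → FL=S FR=W RL=S RR=S
t=23: phase=(6,12,6,2) vs β=6 → FL=W FR=W RL=W RR=S
t=27: phase=(10,0,10,6) vs β=6 → FL=W FR=S RL=W RR=W


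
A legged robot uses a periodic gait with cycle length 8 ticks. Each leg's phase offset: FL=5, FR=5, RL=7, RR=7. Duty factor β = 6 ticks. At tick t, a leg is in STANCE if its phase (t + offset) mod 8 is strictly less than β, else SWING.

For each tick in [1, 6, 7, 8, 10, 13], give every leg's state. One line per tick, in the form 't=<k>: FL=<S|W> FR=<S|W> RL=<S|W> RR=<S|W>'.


t=1: phase=(6,6,0,0) vs β=6 → FL=W FR=W RL=S RR=S
t=6: phase=(3,3,5,5) vs β=6 → FL=S FR=S RL=S RR=S
t=7: phase=(4,4,6,6) vs β=6 → FL=S FR=S RL=W RR=W
t=8: phase=(5,5,7,7) vs β=6 → FL=S FR=S RL=W RR=W
t=10: phase=(7,7,1,1) vs β=6 → FL=W FR=W RL=S RR=S
t=13: phase=(2,2,4,4) vs β=6 → FL=S FR=S RL=S RR=S

t=1: FL=W FR=W RL=S RR=S
t=6: FL=S FR=S RL=S RR=S
t=7: FL=S FR=S RL=W RR=W
t=8: FL=S FR=S RL=W RR=W
t=10: FL=W FR=W RL=S RR=S
t=13: FL=S FR=S RL=S RR=S


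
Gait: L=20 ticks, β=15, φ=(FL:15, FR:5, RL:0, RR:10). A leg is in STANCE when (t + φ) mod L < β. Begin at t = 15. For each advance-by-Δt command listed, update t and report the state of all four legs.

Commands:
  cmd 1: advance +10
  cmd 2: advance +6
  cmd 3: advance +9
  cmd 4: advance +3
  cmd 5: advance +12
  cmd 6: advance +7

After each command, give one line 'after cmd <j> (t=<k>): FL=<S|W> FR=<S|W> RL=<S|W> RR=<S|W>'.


start t=15: FL=S FR=S RL=W RR=S
cmd 1: advance +10 → t=25, phase=(0,10,5,15) → FL=S FR=S RL=S RR=W
cmd 2: advance +6 → t=31, phase=(6,16,11,1) → FL=S FR=W RL=S RR=S
cmd 3: advance +9 → t=40, phase=(15,5,0,10) → FL=W FR=S RL=S RR=S
cmd 4: advance +3 → t=43, phase=(18,8,3,13) → FL=W FR=S RL=S RR=S
cmd 5: advance +12 → t=55, phase=(10,0,15,5) → FL=S FR=S RL=W RR=S
cmd 6: advance +7 → t=62, phase=(17,7,2,12) → FL=W FR=S RL=S RR=S

after cmd 1 (t=25): FL=S FR=S RL=S RR=W
after cmd 2 (t=31): FL=S FR=W RL=S RR=S
after cmd 3 (t=40): FL=W FR=S RL=S RR=S
after cmd 4 (t=43): FL=W FR=S RL=S RR=S
after cmd 5 (t=55): FL=S FR=S RL=W RR=S
after cmd 6 (t=62): FL=W FR=S RL=S RR=S


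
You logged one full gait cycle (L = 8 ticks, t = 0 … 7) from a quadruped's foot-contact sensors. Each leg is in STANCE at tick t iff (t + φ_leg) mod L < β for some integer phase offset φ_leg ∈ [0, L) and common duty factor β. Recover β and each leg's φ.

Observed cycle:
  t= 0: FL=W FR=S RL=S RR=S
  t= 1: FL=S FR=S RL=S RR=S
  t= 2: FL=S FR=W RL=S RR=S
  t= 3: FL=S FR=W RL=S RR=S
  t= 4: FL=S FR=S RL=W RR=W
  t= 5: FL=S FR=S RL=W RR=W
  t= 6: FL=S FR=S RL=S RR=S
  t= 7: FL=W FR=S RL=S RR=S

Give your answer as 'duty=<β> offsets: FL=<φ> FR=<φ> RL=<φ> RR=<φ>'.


duty β = stance ticks per leg = 6
FL: stance ticks = 6; W→S at t=1 → φ=7
FR: stance ticks = 6; W→S at t=4 → φ=4
RL: stance ticks = 6; W→S at t=6 → φ=2
RR: stance ticks = 6; W→S at t=6 → φ=2

duty=6 offsets: FL=7 FR=4 RL=2 RR=2


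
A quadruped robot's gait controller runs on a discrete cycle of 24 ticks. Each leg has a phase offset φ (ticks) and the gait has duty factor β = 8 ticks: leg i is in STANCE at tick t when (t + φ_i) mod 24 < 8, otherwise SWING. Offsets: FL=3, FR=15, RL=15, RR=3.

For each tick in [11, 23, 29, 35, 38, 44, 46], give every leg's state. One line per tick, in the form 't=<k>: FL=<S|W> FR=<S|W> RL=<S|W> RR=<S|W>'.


t=11: FL=W FR=S RL=S RR=W
t=23: FL=S FR=W RL=W RR=S
t=29: FL=W FR=W RL=W RR=W
t=35: FL=W FR=S RL=S RR=W
t=38: FL=W FR=S RL=S RR=W
t=44: FL=W FR=W RL=W RR=W
t=46: FL=S FR=W RL=W RR=S

t=11: phase=(14,2,2,14) vs β=8 → FL=W FR=S RL=S RR=W
t=23: phase=(2,14,14,2) vs β=8 → FL=S FR=W RL=W RR=S
t=29: phase=(8,20,20,8) vs β=8 → FL=W FR=W RL=W RR=W
t=35: phase=(14,2,2,14) vs β=8 → FL=W FR=S RL=S RR=W
t=38: phase=(17,5,5,17) vs β=8 → FL=W FR=S RL=S RR=W
t=44: phase=(23,11,11,23) vs β=8 → FL=W FR=W RL=W RR=W
t=46: phase=(1,13,13,1) vs β=8 → FL=S FR=W RL=W RR=S


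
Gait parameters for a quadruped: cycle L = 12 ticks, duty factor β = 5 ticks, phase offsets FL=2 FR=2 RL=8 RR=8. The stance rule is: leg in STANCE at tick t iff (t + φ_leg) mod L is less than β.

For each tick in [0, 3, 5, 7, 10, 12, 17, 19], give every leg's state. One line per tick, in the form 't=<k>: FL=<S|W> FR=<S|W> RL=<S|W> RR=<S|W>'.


t=0: phase=(2,2,8,8) vs β=5 → FL=S FR=S RL=W RR=W
t=3: phase=(5,5,11,11) vs β=5 → FL=W FR=W RL=W RR=W
t=5: phase=(7,7,1,1) vs β=5 → FL=W FR=W RL=S RR=S
t=7: phase=(9,9,3,3) vs β=5 → FL=W FR=W RL=S RR=S
t=10: phase=(0,0,6,6) vs β=5 → FL=S FR=S RL=W RR=W
t=12: phase=(2,2,8,8) vs β=5 → FL=S FR=S RL=W RR=W
t=17: phase=(7,7,1,1) vs β=5 → FL=W FR=W RL=S RR=S
t=19: phase=(9,9,3,3) vs β=5 → FL=W FR=W RL=S RR=S

t=0: FL=S FR=S RL=W RR=W
t=3: FL=W FR=W RL=W RR=W
t=5: FL=W FR=W RL=S RR=S
t=7: FL=W FR=W RL=S RR=S
t=10: FL=S FR=S RL=W RR=W
t=12: FL=S FR=S RL=W RR=W
t=17: FL=W FR=W RL=S RR=S
t=19: FL=W FR=W RL=S RR=S


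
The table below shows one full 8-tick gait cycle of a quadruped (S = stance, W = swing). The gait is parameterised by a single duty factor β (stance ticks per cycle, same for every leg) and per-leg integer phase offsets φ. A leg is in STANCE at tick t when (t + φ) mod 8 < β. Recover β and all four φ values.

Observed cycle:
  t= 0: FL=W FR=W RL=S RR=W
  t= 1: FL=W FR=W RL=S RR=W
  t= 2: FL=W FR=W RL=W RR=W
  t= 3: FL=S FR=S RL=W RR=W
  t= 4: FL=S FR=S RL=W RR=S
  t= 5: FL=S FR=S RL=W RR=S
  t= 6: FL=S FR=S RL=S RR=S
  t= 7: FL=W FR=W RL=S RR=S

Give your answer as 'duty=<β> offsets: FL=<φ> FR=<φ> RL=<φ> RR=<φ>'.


duty=4 offsets: FL=5 FR=5 RL=2 RR=4

duty β = stance ticks per leg = 4
FL: stance ticks = 4; W→S at t=3 → φ=5
FR: stance ticks = 4; W→S at t=3 → φ=5
RL: stance ticks = 4; W→S at t=6 → φ=2
RR: stance ticks = 4; W→S at t=4 → φ=4


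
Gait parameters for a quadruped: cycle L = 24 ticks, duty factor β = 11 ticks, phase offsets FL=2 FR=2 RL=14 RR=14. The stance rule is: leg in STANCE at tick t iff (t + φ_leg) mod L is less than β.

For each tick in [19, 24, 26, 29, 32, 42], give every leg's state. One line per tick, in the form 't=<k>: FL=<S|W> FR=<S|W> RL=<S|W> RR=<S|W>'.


t=19: phase=(21,21,9,9) vs β=11 → FL=W FR=W RL=S RR=S
t=24: phase=(2,2,14,14) vs β=11 → FL=S FR=S RL=W RR=W
t=26: phase=(4,4,16,16) vs β=11 → FL=S FR=S RL=W RR=W
t=29: phase=(7,7,19,19) vs β=11 → FL=S FR=S RL=W RR=W
t=32: phase=(10,10,22,22) vs β=11 → FL=S FR=S RL=W RR=W
t=42: phase=(20,20,8,8) vs β=11 → FL=W FR=W RL=S RR=S

t=19: FL=W FR=W RL=S RR=S
t=24: FL=S FR=S RL=W RR=W
t=26: FL=S FR=S RL=W RR=W
t=29: FL=S FR=S RL=W RR=W
t=32: FL=S FR=S RL=W RR=W
t=42: FL=W FR=W RL=S RR=S


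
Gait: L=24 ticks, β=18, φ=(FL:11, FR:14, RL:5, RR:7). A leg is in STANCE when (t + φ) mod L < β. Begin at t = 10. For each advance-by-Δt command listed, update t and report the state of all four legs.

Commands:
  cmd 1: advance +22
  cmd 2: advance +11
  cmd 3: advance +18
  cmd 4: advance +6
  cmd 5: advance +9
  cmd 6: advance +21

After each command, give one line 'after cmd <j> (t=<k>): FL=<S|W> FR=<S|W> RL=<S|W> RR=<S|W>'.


start t=10: FL=W FR=S RL=S RR=S
cmd 1: advance +22 → t=32, phase=(19,22,13,15) → FL=W FR=W RL=S RR=S
cmd 2: advance +11 → t=43, phase=(6,9,0,2) → FL=S FR=S RL=S RR=S
cmd 3: advance +18 → t=61, phase=(0,3,18,20) → FL=S FR=S RL=W RR=W
cmd 4: advance +6 → t=67, phase=(6,9,0,2) → FL=S FR=S RL=S RR=S
cmd 5: advance +9 → t=76, phase=(15,18,9,11) → FL=S FR=W RL=S RR=S
cmd 6: advance +21 → t=97, phase=(12,15,6,8) → FL=S FR=S RL=S RR=S

after cmd 1 (t=32): FL=W FR=W RL=S RR=S
after cmd 2 (t=43): FL=S FR=S RL=S RR=S
after cmd 3 (t=61): FL=S FR=S RL=W RR=W
after cmd 4 (t=67): FL=S FR=S RL=S RR=S
after cmd 5 (t=76): FL=S FR=W RL=S RR=S
after cmd 6 (t=97): FL=S FR=S RL=S RR=S


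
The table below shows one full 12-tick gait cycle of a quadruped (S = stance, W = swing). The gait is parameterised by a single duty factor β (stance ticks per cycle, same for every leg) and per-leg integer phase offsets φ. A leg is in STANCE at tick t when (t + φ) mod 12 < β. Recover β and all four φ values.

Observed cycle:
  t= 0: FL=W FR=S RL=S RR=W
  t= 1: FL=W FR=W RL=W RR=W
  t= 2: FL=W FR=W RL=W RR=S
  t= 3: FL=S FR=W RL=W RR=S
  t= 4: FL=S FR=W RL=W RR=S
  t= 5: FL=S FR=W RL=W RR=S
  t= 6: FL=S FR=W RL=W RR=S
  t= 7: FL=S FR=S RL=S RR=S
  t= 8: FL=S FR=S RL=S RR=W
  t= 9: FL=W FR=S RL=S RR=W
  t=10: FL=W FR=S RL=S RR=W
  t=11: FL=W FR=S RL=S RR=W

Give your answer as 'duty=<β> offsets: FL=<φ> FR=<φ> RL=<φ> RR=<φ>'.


duty β = stance ticks per leg = 6
FL: stance ticks = 6; W→S at t=3 → φ=9
FR: stance ticks = 6; W→S at t=7 → φ=5
RL: stance ticks = 6; W→S at t=7 → φ=5
RR: stance ticks = 6; W→S at t=2 → φ=10

duty=6 offsets: FL=9 FR=5 RL=5 RR=10


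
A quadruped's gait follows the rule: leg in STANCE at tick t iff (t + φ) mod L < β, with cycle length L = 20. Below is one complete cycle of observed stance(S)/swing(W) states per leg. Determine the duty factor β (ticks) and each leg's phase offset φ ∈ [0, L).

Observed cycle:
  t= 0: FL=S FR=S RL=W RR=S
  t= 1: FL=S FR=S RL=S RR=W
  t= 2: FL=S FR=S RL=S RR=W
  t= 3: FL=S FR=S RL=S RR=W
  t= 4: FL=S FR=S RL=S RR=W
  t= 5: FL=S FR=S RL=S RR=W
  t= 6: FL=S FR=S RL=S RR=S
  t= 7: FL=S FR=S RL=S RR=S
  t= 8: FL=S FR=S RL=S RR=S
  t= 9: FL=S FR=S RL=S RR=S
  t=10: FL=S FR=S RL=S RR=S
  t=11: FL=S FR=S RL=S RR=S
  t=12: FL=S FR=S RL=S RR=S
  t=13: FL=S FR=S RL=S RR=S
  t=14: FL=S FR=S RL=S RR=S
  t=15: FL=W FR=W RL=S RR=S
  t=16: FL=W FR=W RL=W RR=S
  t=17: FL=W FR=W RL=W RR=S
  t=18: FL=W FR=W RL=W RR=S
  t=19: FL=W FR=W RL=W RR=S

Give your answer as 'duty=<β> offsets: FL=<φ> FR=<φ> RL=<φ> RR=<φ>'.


duty=15 offsets: FL=0 FR=0 RL=19 RR=14

duty β = stance ticks per leg = 15
FL: stance ticks = 15; W→S at t=0 → φ=0
FR: stance ticks = 15; W→S at t=0 → φ=0
RL: stance ticks = 15; W→S at t=1 → φ=19
RR: stance ticks = 15; W→S at t=6 → φ=14


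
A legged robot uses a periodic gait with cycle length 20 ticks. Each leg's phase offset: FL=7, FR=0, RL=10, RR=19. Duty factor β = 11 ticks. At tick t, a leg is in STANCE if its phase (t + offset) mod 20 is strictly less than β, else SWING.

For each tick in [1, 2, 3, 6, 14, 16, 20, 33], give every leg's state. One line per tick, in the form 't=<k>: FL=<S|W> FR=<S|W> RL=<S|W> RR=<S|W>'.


t=1: FL=S FR=S RL=W RR=S
t=2: FL=S FR=S RL=W RR=S
t=3: FL=S FR=S RL=W RR=S
t=6: FL=W FR=S RL=W RR=S
t=14: FL=S FR=W RL=S RR=W
t=16: FL=S FR=W RL=S RR=W
t=20: FL=S FR=S RL=S RR=W
t=33: FL=S FR=W RL=S RR=W

t=1: phase=(8,1,11,0) vs β=11 → FL=S FR=S RL=W RR=S
t=2: phase=(9,2,12,1) vs β=11 → FL=S FR=S RL=W RR=S
t=3: phase=(10,3,13,2) vs β=11 → FL=S FR=S RL=W RR=S
t=6: phase=(13,6,16,5) vs β=11 → FL=W FR=S RL=W RR=S
t=14: phase=(1,14,4,13) vs β=11 → FL=S FR=W RL=S RR=W
t=16: phase=(3,16,6,15) vs β=11 → FL=S FR=W RL=S RR=W
t=20: phase=(7,0,10,19) vs β=11 → FL=S FR=S RL=S RR=W
t=33: phase=(0,13,3,12) vs β=11 → FL=S FR=W RL=S RR=W


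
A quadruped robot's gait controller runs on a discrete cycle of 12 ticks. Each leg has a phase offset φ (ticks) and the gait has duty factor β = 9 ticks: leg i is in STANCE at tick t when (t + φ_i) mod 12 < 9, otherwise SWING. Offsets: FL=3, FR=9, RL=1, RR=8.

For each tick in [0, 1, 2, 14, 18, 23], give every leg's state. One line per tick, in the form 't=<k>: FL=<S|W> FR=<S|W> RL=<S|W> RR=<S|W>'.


t=0: phase=(3,9,1,8) vs β=9 → FL=S FR=W RL=S RR=S
t=1: phase=(4,10,2,9) vs β=9 → FL=S FR=W RL=S RR=W
t=2: phase=(5,11,3,10) vs β=9 → FL=S FR=W RL=S RR=W
t=14: phase=(5,11,3,10) vs β=9 → FL=S FR=W RL=S RR=W
t=18: phase=(9,3,7,2) vs β=9 → FL=W FR=S RL=S RR=S
t=23: phase=(2,8,0,7) vs β=9 → FL=S FR=S RL=S RR=S

t=0: FL=S FR=W RL=S RR=S
t=1: FL=S FR=W RL=S RR=W
t=2: FL=S FR=W RL=S RR=W
t=14: FL=S FR=W RL=S RR=W
t=18: FL=W FR=S RL=S RR=S
t=23: FL=S FR=S RL=S RR=S


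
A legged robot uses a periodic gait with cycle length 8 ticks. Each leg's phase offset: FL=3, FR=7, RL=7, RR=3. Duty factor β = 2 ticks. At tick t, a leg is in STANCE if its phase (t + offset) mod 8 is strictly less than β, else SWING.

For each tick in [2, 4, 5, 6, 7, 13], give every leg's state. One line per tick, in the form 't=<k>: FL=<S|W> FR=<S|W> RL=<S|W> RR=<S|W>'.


t=2: phase=(5,1,1,5) vs β=2 → FL=W FR=S RL=S RR=W
t=4: phase=(7,3,3,7) vs β=2 → FL=W FR=W RL=W RR=W
t=5: phase=(0,4,4,0) vs β=2 → FL=S FR=W RL=W RR=S
t=6: phase=(1,5,5,1) vs β=2 → FL=S FR=W RL=W RR=S
t=7: phase=(2,6,6,2) vs β=2 → FL=W FR=W RL=W RR=W
t=13: phase=(0,4,4,0) vs β=2 → FL=S FR=W RL=W RR=S

t=2: FL=W FR=S RL=S RR=W
t=4: FL=W FR=W RL=W RR=W
t=5: FL=S FR=W RL=W RR=S
t=6: FL=S FR=W RL=W RR=S
t=7: FL=W FR=W RL=W RR=W
t=13: FL=S FR=W RL=W RR=S


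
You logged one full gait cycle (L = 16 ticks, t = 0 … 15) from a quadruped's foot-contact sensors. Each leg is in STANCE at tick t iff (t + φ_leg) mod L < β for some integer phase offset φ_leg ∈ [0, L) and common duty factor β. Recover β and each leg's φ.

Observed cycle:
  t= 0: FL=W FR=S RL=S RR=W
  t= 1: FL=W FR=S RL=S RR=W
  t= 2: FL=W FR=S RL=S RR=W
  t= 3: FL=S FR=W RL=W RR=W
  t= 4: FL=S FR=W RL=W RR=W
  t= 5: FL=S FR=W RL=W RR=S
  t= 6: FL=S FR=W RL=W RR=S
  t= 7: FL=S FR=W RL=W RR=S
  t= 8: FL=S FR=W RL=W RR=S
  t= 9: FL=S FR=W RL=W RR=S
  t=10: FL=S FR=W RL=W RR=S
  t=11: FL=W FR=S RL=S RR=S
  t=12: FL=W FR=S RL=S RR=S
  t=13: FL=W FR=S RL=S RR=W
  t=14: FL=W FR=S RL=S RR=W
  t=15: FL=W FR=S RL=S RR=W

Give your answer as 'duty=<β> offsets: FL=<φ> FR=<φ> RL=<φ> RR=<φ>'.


duty=8 offsets: FL=13 FR=5 RL=5 RR=11

duty β = stance ticks per leg = 8
FL: stance ticks = 8; W→S at t=3 → φ=13
FR: stance ticks = 8; W→S at t=11 → φ=5
RL: stance ticks = 8; W→S at t=11 → φ=5
RR: stance ticks = 8; W→S at t=5 → φ=11


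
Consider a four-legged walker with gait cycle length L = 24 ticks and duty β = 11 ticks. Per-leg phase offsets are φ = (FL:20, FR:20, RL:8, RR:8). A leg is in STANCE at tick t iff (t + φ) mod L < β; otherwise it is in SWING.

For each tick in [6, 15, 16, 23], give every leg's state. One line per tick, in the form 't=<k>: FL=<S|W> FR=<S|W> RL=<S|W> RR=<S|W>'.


t=6: phase=(2,2,14,14) vs β=11 → FL=S FR=S RL=W RR=W
t=15: phase=(11,11,23,23) vs β=11 → FL=W FR=W RL=W RR=W
t=16: phase=(12,12,0,0) vs β=11 → FL=W FR=W RL=S RR=S
t=23: phase=(19,19,7,7) vs β=11 → FL=W FR=W RL=S RR=S

t=6: FL=S FR=S RL=W RR=W
t=15: FL=W FR=W RL=W RR=W
t=16: FL=W FR=W RL=S RR=S
t=23: FL=W FR=W RL=S RR=S


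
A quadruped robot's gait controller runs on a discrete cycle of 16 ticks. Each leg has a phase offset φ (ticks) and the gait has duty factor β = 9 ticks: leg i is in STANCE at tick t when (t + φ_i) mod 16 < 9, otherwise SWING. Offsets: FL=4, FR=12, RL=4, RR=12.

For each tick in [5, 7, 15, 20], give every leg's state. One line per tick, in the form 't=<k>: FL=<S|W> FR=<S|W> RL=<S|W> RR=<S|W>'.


t=5: phase=(9,1,9,1) vs β=9 → FL=W FR=S RL=W RR=S
t=7: phase=(11,3,11,3) vs β=9 → FL=W FR=S RL=W RR=S
t=15: phase=(3,11,3,11) vs β=9 → FL=S FR=W RL=S RR=W
t=20: phase=(8,0,8,0) vs β=9 → FL=S FR=S RL=S RR=S

t=5: FL=W FR=S RL=W RR=S
t=7: FL=W FR=S RL=W RR=S
t=15: FL=S FR=W RL=S RR=W
t=20: FL=S FR=S RL=S RR=S


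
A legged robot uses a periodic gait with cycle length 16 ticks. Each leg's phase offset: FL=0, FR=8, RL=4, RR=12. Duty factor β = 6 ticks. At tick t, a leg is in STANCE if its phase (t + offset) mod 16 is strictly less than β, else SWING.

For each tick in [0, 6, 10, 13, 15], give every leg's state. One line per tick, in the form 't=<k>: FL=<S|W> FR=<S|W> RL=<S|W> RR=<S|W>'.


t=0: phase=(0,8,4,12) vs β=6 → FL=S FR=W RL=S RR=W
t=6: phase=(6,14,10,2) vs β=6 → FL=W FR=W RL=W RR=S
t=10: phase=(10,2,14,6) vs β=6 → FL=W FR=S RL=W RR=W
t=13: phase=(13,5,1,9) vs β=6 → FL=W FR=S RL=S RR=W
t=15: phase=(15,7,3,11) vs β=6 → FL=W FR=W RL=S RR=W

t=0: FL=S FR=W RL=S RR=W
t=6: FL=W FR=W RL=W RR=S
t=10: FL=W FR=S RL=W RR=W
t=13: FL=W FR=S RL=S RR=W
t=15: FL=W FR=W RL=S RR=W


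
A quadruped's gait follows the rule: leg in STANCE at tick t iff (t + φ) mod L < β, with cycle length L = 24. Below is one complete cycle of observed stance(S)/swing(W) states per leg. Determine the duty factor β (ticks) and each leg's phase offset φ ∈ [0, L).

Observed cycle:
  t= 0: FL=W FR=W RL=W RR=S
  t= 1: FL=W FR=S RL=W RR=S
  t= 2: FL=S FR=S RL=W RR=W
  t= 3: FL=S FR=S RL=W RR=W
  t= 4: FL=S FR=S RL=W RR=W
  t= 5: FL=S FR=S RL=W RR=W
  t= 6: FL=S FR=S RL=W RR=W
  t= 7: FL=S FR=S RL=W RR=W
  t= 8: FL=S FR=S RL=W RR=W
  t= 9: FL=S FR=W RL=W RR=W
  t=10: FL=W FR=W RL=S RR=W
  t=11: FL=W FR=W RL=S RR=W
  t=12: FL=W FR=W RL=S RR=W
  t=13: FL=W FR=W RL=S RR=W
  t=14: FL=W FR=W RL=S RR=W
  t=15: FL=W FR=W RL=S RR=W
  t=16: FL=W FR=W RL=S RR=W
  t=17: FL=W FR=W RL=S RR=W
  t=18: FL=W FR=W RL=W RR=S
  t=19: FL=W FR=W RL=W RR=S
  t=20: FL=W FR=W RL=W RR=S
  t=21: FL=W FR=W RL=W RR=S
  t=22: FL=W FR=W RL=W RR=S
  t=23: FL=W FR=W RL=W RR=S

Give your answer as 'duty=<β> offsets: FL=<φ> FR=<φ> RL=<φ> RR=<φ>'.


duty β = stance ticks per leg = 8
FL: stance ticks = 8; W→S at t=2 → φ=22
FR: stance ticks = 8; W→S at t=1 → φ=23
RL: stance ticks = 8; W→S at t=10 → φ=14
RR: stance ticks = 8; W→S at t=18 → φ=6

duty=8 offsets: FL=22 FR=23 RL=14 RR=6


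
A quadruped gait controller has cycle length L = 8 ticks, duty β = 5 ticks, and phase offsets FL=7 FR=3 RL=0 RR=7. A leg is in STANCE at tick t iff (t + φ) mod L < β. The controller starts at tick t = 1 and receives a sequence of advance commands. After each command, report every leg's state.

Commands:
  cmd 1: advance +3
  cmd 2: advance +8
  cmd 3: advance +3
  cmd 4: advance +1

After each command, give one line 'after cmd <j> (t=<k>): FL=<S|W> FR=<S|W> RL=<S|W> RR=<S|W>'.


after cmd 1 (t=4): FL=S FR=W RL=S RR=S
after cmd 2 (t=12): FL=S FR=W RL=S RR=S
after cmd 3 (t=15): FL=W FR=S RL=W RR=W
after cmd 4 (t=16): FL=W FR=S RL=S RR=W

start t=1: FL=S FR=S RL=S RR=S
cmd 1: advance +3 → t=4, phase=(3,7,4,3) → FL=S FR=W RL=S RR=S
cmd 2: advance +8 → t=12, phase=(3,7,4,3) → FL=S FR=W RL=S RR=S
cmd 3: advance +3 → t=15, phase=(6,2,7,6) → FL=W FR=S RL=W RR=W
cmd 4: advance +1 → t=16, phase=(7,3,0,7) → FL=W FR=S RL=S RR=W


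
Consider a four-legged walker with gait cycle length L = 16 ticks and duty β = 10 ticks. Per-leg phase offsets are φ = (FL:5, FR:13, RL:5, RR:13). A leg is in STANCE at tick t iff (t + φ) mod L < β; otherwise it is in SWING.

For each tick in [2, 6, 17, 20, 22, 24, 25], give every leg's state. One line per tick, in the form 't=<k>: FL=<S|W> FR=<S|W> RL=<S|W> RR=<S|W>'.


t=2: FL=S FR=W RL=S RR=W
t=6: FL=W FR=S RL=W RR=S
t=17: FL=S FR=W RL=S RR=W
t=20: FL=S FR=S RL=S RR=S
t=22: FL=W FR=S RL=W RR=S
t=24: FL=W FR=S RL=W RR=S
t=25: FL=W FR=S RL=W RR=S

t=2: phase=(7,15,7,15) vs β=10 → FL=S FR=W RL=S RR=W
t=6: phase=(11,3,11,3) vs β=10 → FL=W FR=S RL=W RR=S
t=17: phase=(6,14,6,14) vs β=10 → FL=S FR=W RL=S RR=W
t=20: phase=(9,1,9,1) vs β=10 → FL=S FR=S RL=S RR=S
t=22: phase=(11,3,11,3) vs β=10 → FL=W FR=S RL=W RR=S
t=24: phase=(13,5,13,5) vs β=10 → FL=W FR=S RL=W RR=S
t=25: phase=(14,6,14,6) vs β=10 → FL=W FR=S RL=W RR=S


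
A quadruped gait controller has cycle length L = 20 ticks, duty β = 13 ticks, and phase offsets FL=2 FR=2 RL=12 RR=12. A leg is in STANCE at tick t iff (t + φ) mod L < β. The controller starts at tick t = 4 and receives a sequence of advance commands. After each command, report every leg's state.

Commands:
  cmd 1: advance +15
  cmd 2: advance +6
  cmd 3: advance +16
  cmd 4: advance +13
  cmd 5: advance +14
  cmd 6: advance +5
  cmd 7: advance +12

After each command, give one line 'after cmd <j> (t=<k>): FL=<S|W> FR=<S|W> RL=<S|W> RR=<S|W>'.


after cmd 1 (t=19): FL=S FR=S RL=S RR=S
after cmd 2 (t=25): FL=S FR=S RL=W RR=W
after cmd 3 (t=41): FL=S FR=S RL=W RR=W
after cmd 4 (t=54): FL=W FR=W RL=S RR=S
after cmd 5 (t=68): FL=S FR=S RL=S RR=S
after cmd 6 (t=73): FL=W FR=W RL=S RR=S
after cmd 7 (t=85): FL=S FR=S RL=W RR=W

start t=4: FL=S FR=S RL=W RR=W
cmd 1: advance +15 → t=19, phase=(1,1,11,11) → FL=S FR=S RL=S RR=S
cmd 2: advance +6 → t=25, phase=(7,7,17,17) → FL=S FR=S RL=W RR=W
cmd 3: advance +16 → t=41, phase=(3,3,13,13) → FL=S FR=S RL=W RR=W
cmd 4: advance +13 → t=54, phase=(16,16,6,6) → FL=W FR=W RL=S RR=S
cmd 5: advance +14 → t=68, phase=(10,10,0,0) → FL=S FR=S RL=S RR=S
cmd 6: advance +5 → t=73, phase=(15,15,5,5) → FL=W FR=W RL=S RR=S
cmd 7: advance +12 → t=85, phase=(7,7,17,17) → FL=S FR=S RL=W RR=W


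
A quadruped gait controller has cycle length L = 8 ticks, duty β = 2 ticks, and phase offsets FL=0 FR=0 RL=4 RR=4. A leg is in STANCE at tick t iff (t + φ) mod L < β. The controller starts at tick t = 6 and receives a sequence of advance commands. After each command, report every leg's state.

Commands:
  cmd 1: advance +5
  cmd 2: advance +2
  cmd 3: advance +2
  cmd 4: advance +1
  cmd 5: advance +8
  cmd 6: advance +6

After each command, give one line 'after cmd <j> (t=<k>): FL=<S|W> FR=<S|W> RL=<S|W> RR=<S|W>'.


after cmd 1 (t=11): FL=W FR=W RL=W RR=W
after cmd 2 (t=13): FL=W FR=W RL=S RR=S
after cmd 3 (t=15): FL=W FR=W RL=W RR=W
after cmd 4 (t=16): FL=S FR=S RL=W RR=W
after cmd 5 (t=24): FL=S FR=S RL=W RR=W
after cmd 6 (t=30): FL=W FR=W RL=W RR=W

start t=6: FL=W FR=W RL=W RR=W
cmd 1: advance +5 → t=11, phase=(3,3,7,7) → FL=W FR=W RL=W RR=W
cmd 2: advance +2 → t=13, phase=(5,5,1,1) → FL=W FR=W RL=S RR=S
cmd 3: advance +2 → t=15, phase=(7,7,3,3) → FL=W FR=W RL=W RR=W
cmd 4: advance +1 → t=16, phase=(0,0,4,4) → FL=S FR=S RL=W RR=W
cmd 5: advance +8 → t=24, phase=(0,0,4,4) → FL=S FR=S RL=W RR=W
cmd 6: advance +6 → t=30, phase=(6,6,2,2) → FL=W FR=W RL=W RR=W


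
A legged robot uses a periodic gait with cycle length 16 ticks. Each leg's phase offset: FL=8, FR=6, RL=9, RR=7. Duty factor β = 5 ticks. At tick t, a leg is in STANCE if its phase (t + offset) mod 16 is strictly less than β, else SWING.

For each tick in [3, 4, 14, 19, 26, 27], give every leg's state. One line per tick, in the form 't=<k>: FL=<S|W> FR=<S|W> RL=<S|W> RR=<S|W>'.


t=3: FL=W FR=W RL=W RR=W
t=4: FL=W FR=W RL=W RR=W
t=14: FL=W FR=S RL=W RR=W
t=19: FL=W FR=W RL=W RR=W
t=26: FL=S FR=S RL=S RR=S
t=27: FL=S FR=S RL=S RR=S

t=3: phase=(11,9,12,10) vs β=5 → FL=W FR=W RL=W RR=W
t=4: phase=(12,10,13,11) vs β=5 → FL=W FR=W RL=W RR=W
t=14: phase=(6,4,7,5) vs β=5 → FL=W FR=S RL=W RR=W
t=19: phase=(11,9,12,10) vs β=5 → FL=W FR=W RL=W RR=W
t=26: phase=(2,0,3,1) vs β=5 → FL=S FR=S RL=S RR=S
t=27: phase=(3,1,4,2) vs β=5 → FL=S FR=S RL=S RR=S


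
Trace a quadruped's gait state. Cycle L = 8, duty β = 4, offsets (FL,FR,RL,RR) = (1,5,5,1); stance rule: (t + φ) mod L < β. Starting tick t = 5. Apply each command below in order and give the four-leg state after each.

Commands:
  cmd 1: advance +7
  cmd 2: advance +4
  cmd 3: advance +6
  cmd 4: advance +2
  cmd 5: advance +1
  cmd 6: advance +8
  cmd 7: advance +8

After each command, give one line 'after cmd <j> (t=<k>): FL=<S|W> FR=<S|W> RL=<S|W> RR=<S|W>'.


start t=5: FL=W FR=S RL=S RR=W
cmd 1: advance +7 → t=12, phase=(5,1,1,5) → FL=W FR=S RL=S RR=W
cmd 2: advance +4 → t=16, phase=(1,5,5,1) → FL=S FR=W RL=W RR=S
cmd 3: advance +6 → t=22, phase=(7,3,3,7) → FL=W FR=S RL=S RR=W
cmd 4: advance +2 → t=24, phase=(1,5,5,1) → FL=S FR=W RL=W RR=S
cmd 5: advance +1 → t=25, phase=(2,6,6,2) → FL=S FR=W RL=W RR=S
cmd 6: advance +8 → t=33, phase=(2,6,6,2) → FL=S FR=W RL=W RR=S
cmd 7: advance +8 → t=41, phase=(2,6,6,2) → FL=S FR=W RL=W RR=S

after cmd 1 (t=12): FL=W FR=S RL=S RR=W
after cmd 2 (t=16): FL=S FR=W RL=W RR=S
after cmd 3 (t=22): FL=W FR=S RL=S RR=W
after cmd 4 (t=24): FL=S FR=W RL=W RR=S
after cmd 5 (t=25): FL=S FR=W RL=W RR=S
after cmd 6 (t=33): FL=S FR=W RL=W RR=S
after cmd 7 (t=41): FL=S FR=W RL=W RR=S


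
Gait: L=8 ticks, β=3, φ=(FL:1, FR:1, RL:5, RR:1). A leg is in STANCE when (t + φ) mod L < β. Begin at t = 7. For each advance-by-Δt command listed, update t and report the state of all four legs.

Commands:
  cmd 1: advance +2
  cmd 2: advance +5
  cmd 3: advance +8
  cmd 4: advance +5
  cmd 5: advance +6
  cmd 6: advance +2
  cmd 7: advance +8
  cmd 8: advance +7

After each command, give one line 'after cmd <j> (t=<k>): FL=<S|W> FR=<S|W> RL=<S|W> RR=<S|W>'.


after cmd 1 (t=9): FL=S FR=S RL=W RR=S
after cmd 2 (t=14): FL=W FR=W RL=W RR=W
after cmd 3 (t=22): FL=W FR=W RL=W RR=W
after cmd 4 (t=27): FL=W FR=W RL=S RR=W
after cmd 5 (t=33): FL=S FR=S RL=W RR=S
after cmd 6 (t=35): FL=W FR=W RL=S RR=W
after cmd 7 (t=43): FL=W FR=W RL=S RR=W
after cmd 8 (t=50): FL=W FR=W RL=W RR=W

start t=7: FL=S FR=S RL=W RR=S
cmd 1: advance +2 → t=9, phase=(2,2,6,2) → FL=S FR=S RL=W RR=S
cmd 2: advance +5 → t=14, phase=(7,7,3,7) → FL=W FR=W RL=W RR=W
cmd 3: advance +8 → t=22, phase=(7,7,3,7) → FL=W FR=W RL=W RR=W
cmd 4: advance +5 → t=27, phase=(4,4,0,4) → FL=W FR=W RL=S RR=W
cmd 5: advance +6 → t=33, phase=(2,2,6,2) → FL=S FR=S RL=W RR=S
cmd 6: advance +2 → t=35, phase=(4,4,0,4) → FL=W FR=W RL=S RR=W
cmd 7: advance +8 → t=43, phase=(4,4,0,4) → FL=W FR=W RL=S RR=W
cmd 8: advance +7 → t=50, phase=(3,3,7,3) → FL=W FR=W RL=W RR=W


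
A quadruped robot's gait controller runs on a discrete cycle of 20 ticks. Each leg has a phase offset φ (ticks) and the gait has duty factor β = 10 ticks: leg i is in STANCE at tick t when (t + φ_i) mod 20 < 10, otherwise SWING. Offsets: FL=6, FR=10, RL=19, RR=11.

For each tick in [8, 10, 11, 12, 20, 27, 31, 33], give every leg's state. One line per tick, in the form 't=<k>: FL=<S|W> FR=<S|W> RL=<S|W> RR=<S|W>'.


t=8: phase=(14,18,7,19) vs β=10 → FL=W FR=W RL=S RR=W
t=10: phase=(16,0,9,1) vs β=10 → FL=W FR=S RL=S RR=S
t=11: phase=(17,1,10,2) vs β=10 → FL=W FR=S RL=W RR=S
t=12: phase=(18,2,11,3) vs β=10 → FL=W FR=S RL=W RR=S
t=20: phase=(6,10,19,11) vs β=10 → FL=S FR=W RL=W RR=W
t=27: phase=(13,17,6,18) vs β=10 → FL=W FR=W RL=S RR=W
t=31: phase=(17,1,10,2) vs β=10 → FL=W FR=S RL=W RR=S
t=33: phase=(19,3,12,4) vs β=10 → FL=W FR=S RL=W RR=S

t=8: FL=W FR=W RL=S RR=W
t=10: FL=W FR=S RL=S RR=S
t=11: FL=W FR=S RL=W RR=S
t=12: FL=W FR=S RL=W RR=S
t=20: FL=S FR=W RL=W RR=W
t=27: FL=W FR=W RL=S RR=W
t=31: FL=W FR=S RL=W RR=S
t=33: FL=W FR=S RL=W RR=S


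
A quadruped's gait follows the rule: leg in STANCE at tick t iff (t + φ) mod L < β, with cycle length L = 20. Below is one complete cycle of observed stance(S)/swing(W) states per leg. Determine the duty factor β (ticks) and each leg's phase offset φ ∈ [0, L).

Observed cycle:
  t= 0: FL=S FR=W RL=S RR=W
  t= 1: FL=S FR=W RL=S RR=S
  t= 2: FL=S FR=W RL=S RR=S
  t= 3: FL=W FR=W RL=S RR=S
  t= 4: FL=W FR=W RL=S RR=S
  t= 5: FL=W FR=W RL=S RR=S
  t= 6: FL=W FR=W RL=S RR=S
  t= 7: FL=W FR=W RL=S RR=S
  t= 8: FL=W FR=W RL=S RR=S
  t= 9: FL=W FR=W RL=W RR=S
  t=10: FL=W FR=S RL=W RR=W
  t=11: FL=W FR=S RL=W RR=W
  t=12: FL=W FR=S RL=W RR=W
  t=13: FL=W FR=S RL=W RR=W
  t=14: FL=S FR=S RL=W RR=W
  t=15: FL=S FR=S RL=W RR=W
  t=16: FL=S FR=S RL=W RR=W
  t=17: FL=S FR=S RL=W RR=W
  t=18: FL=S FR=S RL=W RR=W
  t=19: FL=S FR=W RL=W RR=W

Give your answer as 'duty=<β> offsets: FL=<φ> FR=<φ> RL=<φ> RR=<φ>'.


duty β = stance ticks per leg = 9
FL: stance ticks = 9; W→S at t=14 → φ=6
FR: stance ticks = 9; W→S at t=10 → φ=10
RL: stance ticks = 9; W→S at t=0 → φ=0
RR: stance ticks = 9; W→S at t=1 → φ=19

duty=9 offsets: FL=6 FR=10 RL=0 RR=19


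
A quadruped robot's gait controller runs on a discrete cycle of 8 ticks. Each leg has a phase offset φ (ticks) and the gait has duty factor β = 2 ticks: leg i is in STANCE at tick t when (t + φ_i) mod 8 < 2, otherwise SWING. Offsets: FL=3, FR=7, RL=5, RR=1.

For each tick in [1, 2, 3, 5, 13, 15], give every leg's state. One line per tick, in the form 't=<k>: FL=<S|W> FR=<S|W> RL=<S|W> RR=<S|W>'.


t=1: FL=W FR=S RL=W RR=W
t=2: FL=W FR=S RL=W RR=W
t=3: FL=W FR=W RL=S RR=W
t=5: FL=S FR=W RL=W RR=W
t=13: FL=S FR=W RL=W RR=W
t=15: FL=W FR=W RL=W RR=S

t=1: phase=(4,0,6,2) vs β=2 → FL=W FR=S RL=W RR=W
t=2: phase=(5,1,7,3) vs β=2 → FL=W FR=S RL=W RR=W
t=3: phase=(6,2,0,4) vs β=2 → FL=W FR=W RL=S RR=W
t=5: phase=(0,4,2,6) vs β=2 → FL=S FR=W RL=W RR=W
t=13: phase=(0,4,2,6) vs β=2 → FL=S FR=W RL=W RR=W
t=15: phase=(2,6,4,0) vs β=2 → FL=W FR=W RL=W RR=S


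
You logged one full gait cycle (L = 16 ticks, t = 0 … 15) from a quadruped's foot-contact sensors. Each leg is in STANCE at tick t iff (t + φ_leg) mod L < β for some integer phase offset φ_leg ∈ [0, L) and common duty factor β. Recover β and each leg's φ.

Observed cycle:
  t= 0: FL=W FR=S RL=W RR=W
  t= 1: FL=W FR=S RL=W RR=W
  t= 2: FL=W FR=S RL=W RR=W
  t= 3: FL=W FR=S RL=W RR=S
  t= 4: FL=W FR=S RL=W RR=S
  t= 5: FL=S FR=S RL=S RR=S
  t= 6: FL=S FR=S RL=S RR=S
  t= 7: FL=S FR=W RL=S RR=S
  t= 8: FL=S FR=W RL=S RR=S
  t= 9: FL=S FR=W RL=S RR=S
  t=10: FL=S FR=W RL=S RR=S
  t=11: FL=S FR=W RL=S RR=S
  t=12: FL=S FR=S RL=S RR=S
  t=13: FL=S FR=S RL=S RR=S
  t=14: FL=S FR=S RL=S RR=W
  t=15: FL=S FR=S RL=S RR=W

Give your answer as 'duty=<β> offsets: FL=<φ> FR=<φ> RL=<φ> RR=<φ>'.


duty=11 offsets: FL=11 FR=4 RL=11 RR=13

duty β = stance ticks per leg = 11
FL: stance ticks = 11; W→S at t=5 → φ=11
FR: stance ticks = 11; W→S at t=12 → φ=4
RL: stance ticks = 11; W→S at t=5 → φ=11
RR: stance ticks = 11; W→S at t=3 → φ=13


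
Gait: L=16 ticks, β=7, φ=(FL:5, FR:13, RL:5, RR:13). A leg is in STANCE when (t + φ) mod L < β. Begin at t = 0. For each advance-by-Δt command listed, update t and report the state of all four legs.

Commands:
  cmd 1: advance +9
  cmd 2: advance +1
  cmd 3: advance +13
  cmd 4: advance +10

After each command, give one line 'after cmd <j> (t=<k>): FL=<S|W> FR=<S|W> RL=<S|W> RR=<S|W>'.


start t=0: FL=S FR=W RL=S RR=W
cmd 1: advance +9 → t=9, phase=(14,6,14,6) → FL=W FR=S RL=W RR=S
cmd 2: advance +1 → t=10, phase=(15,7,15,7) → FL=W FR=W RL=W RR=W
cmd 3: advance +13 → t=23, phase=(12,4,12,4) → FL=W FR=S RL=W RR=S
cmd 4: advance +10 → t=33, phase=(6,14,6,14) → FL=S FR=W RL=S RR=W

after cmd 1 (t=9): FL=W FR=S RL=W RR=S
after cmd 2 (t=10): FL=W FR=W RL=W RR=W
after cmd 3 (t=23): FL=W FR=S RL=W RR=S
after cmd 4 (t=33): FL=S FR=W RL=S RR=W


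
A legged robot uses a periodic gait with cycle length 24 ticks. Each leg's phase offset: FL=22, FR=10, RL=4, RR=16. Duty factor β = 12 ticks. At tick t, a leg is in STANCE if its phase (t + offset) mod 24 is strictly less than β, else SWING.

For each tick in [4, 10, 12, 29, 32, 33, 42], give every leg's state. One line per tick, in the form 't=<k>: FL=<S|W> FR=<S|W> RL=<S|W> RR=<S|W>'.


t=4: phase=(2,14,8,20) vs β=12 → FL=S FR=W RL=S RR=W
t=10: phase=(8,20,14,2) vs β=12 → FL=S FR=W RL=W RR=S
t=12: phase=(10,22,16,4) vs β=12 → FL=S FR=W RL=W RR=S
t=29: phase=(3,15,9,21) vs β=12 → FL=S FR=W RL=S RR=W
t=32: phase=(6,18,12,0) vs β=12 → FL=S FR=W RL=W RR=S
t=33: phase=(7,19,13,1) vs β=12 → FL=S FR=W RL=W RR=S
t=42: phase=(16,4,22,10) vs β=12 → FL=W FR=S RL=W RR=S

t=4: FL=S FR=W RL=S RR=W
t=10: FL=S FR=W RL=W RR=S
t=12: FL=S FR=W RL=W RR=S
t=29: FL=S FR=W RL=S RR=W
t=32: FL=S FR=W RL=W RR=S
t=33: FL=S FR=W RL=W RR=S
t=42: FL=W FR=S RL=W RR=S


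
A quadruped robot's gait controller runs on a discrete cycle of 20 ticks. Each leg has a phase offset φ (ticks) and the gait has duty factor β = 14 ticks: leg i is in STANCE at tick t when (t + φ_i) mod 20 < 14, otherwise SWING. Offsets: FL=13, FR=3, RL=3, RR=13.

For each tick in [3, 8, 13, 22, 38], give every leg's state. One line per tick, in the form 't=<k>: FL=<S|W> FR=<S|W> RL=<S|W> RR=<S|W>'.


t=3: FL=W FR=S RL=S RR=W
t=8: FL=S FR=S RL=S RR=S
t=13: FL=S FR=W RL=W RR=S
t=22: FL=W FR=S RL=S RR=W
t=38: FL=S FR=S RL=S RR=S

t=3: phase=(16,6,6,16) vs β=14 → FL=W FR=S RL=S RR=W
t=8: phase=(1,11,11,1) vs β=14 → FL=S FR=S RL=S RR=S
t=13: phase=(6,16,16,6) vs β=14 → FL=S FR=W RL=W RR=S
t=22: phase=(15,5,5,15) vs β=14 → FL=W FR=S RL=S RR=W
t=38: phase=(11,1,1,11) vs β=14 → FL=S FR=S RL=S RR=S


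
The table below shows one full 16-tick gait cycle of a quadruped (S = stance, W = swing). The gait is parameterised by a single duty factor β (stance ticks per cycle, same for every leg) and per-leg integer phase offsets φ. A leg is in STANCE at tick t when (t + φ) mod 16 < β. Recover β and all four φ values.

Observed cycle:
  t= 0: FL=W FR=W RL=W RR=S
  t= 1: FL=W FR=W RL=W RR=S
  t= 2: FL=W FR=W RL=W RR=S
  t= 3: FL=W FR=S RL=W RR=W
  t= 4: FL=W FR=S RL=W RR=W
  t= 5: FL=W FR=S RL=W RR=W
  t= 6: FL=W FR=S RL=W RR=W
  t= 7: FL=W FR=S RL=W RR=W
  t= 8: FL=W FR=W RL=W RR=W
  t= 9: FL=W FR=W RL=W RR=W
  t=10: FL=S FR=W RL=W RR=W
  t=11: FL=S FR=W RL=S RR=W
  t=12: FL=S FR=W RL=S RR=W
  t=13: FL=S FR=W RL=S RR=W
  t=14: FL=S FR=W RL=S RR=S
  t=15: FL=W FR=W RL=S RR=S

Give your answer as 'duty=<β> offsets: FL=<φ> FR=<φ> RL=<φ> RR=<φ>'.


duty β = stance ticks per leg = 5
FL: stance ticks = 5; W→S at t=10 → φ=6
FR: stance ticks = 5; W→S at t=3 → φ=13
RL: stance ticks = 5; W→S at t=11 → φ=5
RR: stance ticks = 5; W→S at t=14 → φ=2

duty=5 offsets: FL=6 FR=13 RL=5 RR=2


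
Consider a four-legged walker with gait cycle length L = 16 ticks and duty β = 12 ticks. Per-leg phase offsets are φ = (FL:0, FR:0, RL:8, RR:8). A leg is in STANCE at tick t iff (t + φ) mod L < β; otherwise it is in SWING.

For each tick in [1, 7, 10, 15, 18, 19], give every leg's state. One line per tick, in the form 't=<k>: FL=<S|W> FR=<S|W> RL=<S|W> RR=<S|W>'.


t=1: FL=S FR=S RL=S RR=S
t=7: FL=S FR=S RL=W RR=W
t=10: FL=S FR=S RL=S RR=S
t=15: FL=W FR=W RL=S RR=S
t=18: FL=S FR=S RL=S RR=S
t=19: FL=S FR=S RL=S RR=S

t=1: phase=(1,1,9,9) vs β=12 → FL=S FR=S RL=S RR=S
t=7: phase=(7,7,15,15) vs β=12 → FL=S FR=S RL=W RR=W
t=10: phase=(10,10,2,2) vs β=12 → FL=S FR=S RL=S RR=S
t=15: phase=(15,15,7,7) vs β=12 → FL=W FR=W RL=S RR=S
t=18: phase=(2,2,10,10) vs β=12 → FL=S FR=S RL=S RR=S
t=19: phase=(3,3,11,11) vs β=12 → FL=S FR=S RL=S RR=S


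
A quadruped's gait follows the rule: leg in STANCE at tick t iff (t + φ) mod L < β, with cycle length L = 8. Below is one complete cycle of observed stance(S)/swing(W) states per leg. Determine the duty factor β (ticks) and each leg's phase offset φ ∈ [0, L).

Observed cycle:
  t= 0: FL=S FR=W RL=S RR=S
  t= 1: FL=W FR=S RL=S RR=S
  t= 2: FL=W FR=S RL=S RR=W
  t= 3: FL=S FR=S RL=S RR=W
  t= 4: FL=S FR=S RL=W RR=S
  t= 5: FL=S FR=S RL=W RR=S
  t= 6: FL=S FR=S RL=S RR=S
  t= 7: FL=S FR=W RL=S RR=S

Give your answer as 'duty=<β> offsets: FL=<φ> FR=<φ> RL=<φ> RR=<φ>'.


duty β = stance ticks per leg = 6
FL: stance ticks = 6; W→S at t=3 → φ=5
FR: stance ticks = 6; W→S at t=1 → φ=7
RL: stance ticks = 6; W→S at t=6 → φ=2
RR: stance ticks = 6; W→S at t=4 → φ=4

duty=6 offsets: FL=5 FR=7 RL=2 RR=4


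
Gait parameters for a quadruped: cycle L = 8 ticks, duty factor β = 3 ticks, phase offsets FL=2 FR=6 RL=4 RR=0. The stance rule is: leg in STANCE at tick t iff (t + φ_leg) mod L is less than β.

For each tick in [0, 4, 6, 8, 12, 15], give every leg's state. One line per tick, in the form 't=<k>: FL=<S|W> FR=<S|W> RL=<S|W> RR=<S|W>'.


t=0: FL=S FR=W RL=W RR=S
t=4: FL=W FR=S RL=S RR=W
t=6: FL=S FR=W RL=S RR=W
t=8: FL=S FR=W RL=W RR=S
t=12: FL=W FR=S RL=S RR=W
t=15: FL=S FR=W RL=W RR=W

t=0: phase=(2,6,4,0) vs β=3 → FL=S FR=W RL=W RR=S
t=4: phase=(6,2,0,4) vs β=3 → FL=W FR=S RL=S RR=W
t=6: phase=(0,4,2,6) vs β=3 → FL=S FR=W RL=S RR=W
t=8: phase=(2,6,4,0) vs β=3 → FL=S FR=W RL=W RR=S
t=12: phase=(6,2,0,4) vs β=3 → FL=W FR=S RL=S RR=W
t=15: phase=(1,5,3,7) vs β=3 → FL=S FR=W RL=W RR=W


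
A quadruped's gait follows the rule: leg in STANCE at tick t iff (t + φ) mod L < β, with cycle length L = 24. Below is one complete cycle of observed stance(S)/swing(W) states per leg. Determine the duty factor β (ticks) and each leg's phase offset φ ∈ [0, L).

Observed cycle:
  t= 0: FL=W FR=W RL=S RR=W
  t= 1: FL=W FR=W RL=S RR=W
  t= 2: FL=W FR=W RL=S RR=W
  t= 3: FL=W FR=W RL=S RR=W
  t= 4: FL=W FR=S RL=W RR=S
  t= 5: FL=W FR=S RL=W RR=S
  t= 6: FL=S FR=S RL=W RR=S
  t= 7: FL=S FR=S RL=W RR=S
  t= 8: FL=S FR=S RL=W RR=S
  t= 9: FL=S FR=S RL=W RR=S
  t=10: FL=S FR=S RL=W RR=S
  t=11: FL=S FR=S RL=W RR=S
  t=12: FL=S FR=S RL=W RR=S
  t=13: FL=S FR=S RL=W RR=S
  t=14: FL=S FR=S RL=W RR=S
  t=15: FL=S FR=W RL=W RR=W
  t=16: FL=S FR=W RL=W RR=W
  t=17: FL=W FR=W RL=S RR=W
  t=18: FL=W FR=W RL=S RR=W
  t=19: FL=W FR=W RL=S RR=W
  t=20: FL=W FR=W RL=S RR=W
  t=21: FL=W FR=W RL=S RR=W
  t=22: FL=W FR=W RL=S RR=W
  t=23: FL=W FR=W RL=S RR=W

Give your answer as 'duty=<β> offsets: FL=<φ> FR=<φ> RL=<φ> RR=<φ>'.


duty=11 offsets: FL=18 FR=20 RL=7 RR=20

duty β = stance ticks per leg = 11
FL: stance ticks = 11; W→S at t=6 → φ=18
FR: stance ticks = 11; W→S at t=4 → φ=20
RL: stance ticks = 11; W→S at t=17 → φ=7
RR: stance ticks = 11; W→S at t=4 → φ=20
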